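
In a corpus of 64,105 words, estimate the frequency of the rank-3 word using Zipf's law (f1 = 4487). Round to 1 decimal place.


Zipf's law: f(r) = f(1) / r
f(1) = 4487
f(3) = 4487 / 3
= 1495.7 occurrences


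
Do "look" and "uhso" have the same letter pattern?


Pattern of "look": [0, 1, 1, 2]
Pattern of "uhso": [0, 1, 2, 3]
Patterns do not match
Same pattern = No


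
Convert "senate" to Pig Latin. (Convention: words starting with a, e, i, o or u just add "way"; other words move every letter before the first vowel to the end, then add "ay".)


Word: "senate"
Starts with consonant(s) → move to end, add 'ay'
Consonant cluster: "s"
Pig Latin = "enatesay"


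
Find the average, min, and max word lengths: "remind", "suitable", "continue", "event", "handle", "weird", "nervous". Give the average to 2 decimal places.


Lengths: "remind"=6, "suitable"=8, "continue"=8, "event"=5, "handle"=6, "weird"=5, "nervous"=7
Sum = 45, Count = 7
Average = 45/7 = 6.43
= avg=6.43, min=5, max=8


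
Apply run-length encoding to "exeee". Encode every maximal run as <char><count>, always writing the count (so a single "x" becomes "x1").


String: "exeee"
Scanning for consecutive runs:
  'e' x 1
  'x' x 1
  'e' x 3
RLE = "e1x1e3"


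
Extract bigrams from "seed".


Word: "seed" (length 4)
Number of bigrams = 4 - 2 + 1 = 3
  Position 0: "se"
  Position 1: "ee"
  Position 2: "ed"
Bigrams = "se", "ee", "ed"


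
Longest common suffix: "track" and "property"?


Word 1: "track"
Word 2: "property"
Comparing from end:
  Pos -1: 'k' != 'y' (stop)
LCS = "" (length 0)


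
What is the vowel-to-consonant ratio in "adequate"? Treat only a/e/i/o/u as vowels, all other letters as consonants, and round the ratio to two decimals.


Word: "adequate"
Vowels (a,e,i,o,u): 5
Consonants: 3
Ratio = 5/3
= 1.67


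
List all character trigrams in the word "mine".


Word: "mine" (length 4)
Number of trigrams = 4 - 3 + 1 = 2
  Position 0: "min"
  Position 1: "ine"
Trigrams = "min", "ine"


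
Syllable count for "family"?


Word: "family"
Syllable breakdown: fam · i · ly
Counting: 3 parts
= 3 syllables


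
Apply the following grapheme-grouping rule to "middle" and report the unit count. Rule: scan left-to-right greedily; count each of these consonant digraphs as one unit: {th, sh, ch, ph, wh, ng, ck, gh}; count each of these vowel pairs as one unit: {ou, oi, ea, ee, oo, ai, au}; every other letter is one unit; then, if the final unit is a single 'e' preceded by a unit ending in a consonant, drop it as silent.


Word: "middle" (6 letters)
Left-to-right scan:
  [1] 'm' (letter)
  [2] 'i' (letter)
  [3] 'd' (letter)
  [4] 'd' (letter)
  [5] 'l' (letter)
  [6] 'e' (letter)
Units from scan: 6
Final unit is 'e' after a consonant -> drop as silent (-1)
Sound units = 5 units


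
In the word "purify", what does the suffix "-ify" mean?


Suffix: -ify
Example: purify (pure + -ify, with a spelling change)
Meaning = to make


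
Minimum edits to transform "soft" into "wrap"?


Word 1: "soft" (length 4)
Word 2: "wrap" (length 4)
One optimal edit sequence (insert/delete/substitute each cost 1):
  1. substitute 's' -> 'w'  (+1)
  2. substitute 'o' -> 'r'  (+1)
  3. substitute 'f' -> 'a'  (+1)
  4. substitute 't' -> 'p'  (+1)
Total edit operations: 4
Edit distance = 4


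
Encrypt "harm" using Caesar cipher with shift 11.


Word: "harm"
Shift: 11
Each letter → (letter + shift) mod 26:
  'h' (7) + 11 = 18 → 's'
  'a' (0) + 11 = 11 → 'l'
  'r' (17) + 11 = 2 → 'c'
  'm' (12) + 11 = 23 → 'x'
Result = "slcx"


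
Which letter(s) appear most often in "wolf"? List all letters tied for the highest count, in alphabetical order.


Word: "wolf"
Letter counts:
  'f': 1
  'l': 1
  'o': 1
  'w': 1
Maximum count = 1
Most frequent = 'f', 'l', 'o', 'w' (1 time each)


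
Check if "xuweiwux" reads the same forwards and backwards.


Word: "xuweiwux"
Reversed: "xuwiewux"
Forward == Backward? xuweiwux != xuwiewux
Palindrome = No


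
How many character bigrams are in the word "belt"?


Word: "belt" (length 4)
Number of 2-grams = length - 2 + 1 = 4 - 2 + 1
= 3


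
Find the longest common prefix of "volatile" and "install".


Word 1: "volatile"
Word 2: "install"
Comparing from start:
  Pos 0: 'v' != 'i' (stop)
LCP = "" (length 0)


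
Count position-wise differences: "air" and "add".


Comparing character by character (same length = 3):
  Pos 0: 'a' vs 'a' =
  Pos 1: 'i' vs 'd' !=
  Pos 2: 'r' vs 'd' !=
Hamming distance = 2


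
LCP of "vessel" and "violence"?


Word 1: "vessel"
Word 2: "violence"
Comparing from start:
  Pos 0: 'v' == 'v'
  Pos 1: 'e' != 'i' (stop)
LCP = "v" (length 1)


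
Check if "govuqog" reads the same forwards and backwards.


Word: "govuqog"
Reversed: "goquvog"
Forward == Backward? govuqog != goquvog
Palindrome = No


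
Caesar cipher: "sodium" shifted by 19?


Word: "sodium"
Shift: 19
Each letter → (letter + shift) mod 26:
  's' (18) + 19 = 11 → 'l'
  'o' (14) + 19 = 7 → 'h'
  'd' (3) + 19 = 22 → 'w'
  'i' (8) + 19 = 1 → 'b'
  'u' (20) + 19 = 13 → 'n'
  'm' (12) + 19 = 5 → 'f'
Result = "lhwbnf"


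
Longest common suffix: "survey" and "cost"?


Word 1: "survey"
Word 2: "cost"
Comparing from end:
  Pos -1: 'y' != 't' (stop)
LCS = "" (length 0)


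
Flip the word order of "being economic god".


Original: "being economic god"
Words (1..n): being | economic | god
Reversed (n..1): god | economic | being
Result = "god economic being"


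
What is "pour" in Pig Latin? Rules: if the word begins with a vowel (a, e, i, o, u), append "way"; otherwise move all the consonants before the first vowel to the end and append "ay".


Word: "pour"
Starts with consonant(s) → move to end, add 'ay'
Consonant cluster: "p"
Pig Latin = "ourpay"


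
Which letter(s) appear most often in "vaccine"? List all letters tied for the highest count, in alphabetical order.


Word: "vaccine"
Letter counts:
  'a': 1
  'c': 2
  'e': 1
  'i': 1
  'n': 1
  'v': 1
Maximum count = 2
Most frequent = 'c' (2 times each)


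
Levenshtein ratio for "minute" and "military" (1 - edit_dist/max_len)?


Word 1: "minute" (length 6)
Word 2: "military" (length 8)
One optimal edit sequence:
  1. keep 'm'
  2. keep 'i'
  3. substitute 'n' -> 'l'  (+1)
  4. substitute 'u' -> 'i'  (+1)
  5. keep 't'
  6. insert 'a'  (+1)
  7. insert 'r'  (+1)
  8. substitute 'e' -> 'y'  (+1)
Edit distance = 5
Max length = max(6, 8) = 8
Similarity = 1 - 5/8
= 0.3750


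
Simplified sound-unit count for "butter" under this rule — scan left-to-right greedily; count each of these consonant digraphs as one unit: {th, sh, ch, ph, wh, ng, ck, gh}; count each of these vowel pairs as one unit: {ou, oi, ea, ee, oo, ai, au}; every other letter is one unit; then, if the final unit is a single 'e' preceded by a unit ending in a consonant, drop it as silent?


Word: "butter" (6 letters)
Left-to-right scan:
  [1] 'b' (letter)
  [2] 'u' (letter)
  [3] 't' (letter)
  [4] 't' (letter)
  [5] 'e' (letter)
  [6] 'r' (letter)
Units from scan: 6
Sound units = 6 units


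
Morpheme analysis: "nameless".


Word: "nameless"
Morphemes: name / -less
Each morpheme carries meaning
= 2 morphemes


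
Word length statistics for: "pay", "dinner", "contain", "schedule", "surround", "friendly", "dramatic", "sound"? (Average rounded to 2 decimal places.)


Lengths: "pay"=3, "dinner"=6, "contain"=7, "schedule"=8, "surround"=8, "friendly"=8, "dramatic"=8, "sound"=5
Sum = 53, Count = 8
Average = 53/8 = 6.63
= avg=6.63, min=3, max=8


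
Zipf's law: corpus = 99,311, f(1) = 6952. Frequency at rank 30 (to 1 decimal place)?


Zipf's law: f(r) = f(1) / r
f(1) = 6952
f(30) = 6952 / 30
= 231.7 occurrences


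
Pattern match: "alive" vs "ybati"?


Pattern of "alive": [0, 1, 2, 3, 4]
Pattern of "ybati": [0, 1, 2, 3, 4]
Patterns match
Same pattern = Yes


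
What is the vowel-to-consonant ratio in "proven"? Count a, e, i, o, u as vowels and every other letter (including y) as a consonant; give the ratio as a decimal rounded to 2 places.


Word: "proven"
Vowels (a,e,i,o,u): 2
Consonants: 4
Ratio = 2/4
= 0.50


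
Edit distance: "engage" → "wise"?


Word 1: "engage" (length 6)
Word 2: "wise" (length 4)
One optimal edit sequence (insert/delete/substitute each cost 1):
  1. delete 'e'  (+1)
  2. delete 'n'  (+1)
  3. substitute 'g' -> 'w'  (+1)
  4. substitute 'a' -> 'i'  (+1)
  5. substitute 'g' -> 's'  (+1)
  6. keep 'e'
Total edit operations: 5
Edit distance = 5


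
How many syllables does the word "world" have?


Word: "world"
Syllable breakdown: world
Counting: 1 part
= 1 syllable


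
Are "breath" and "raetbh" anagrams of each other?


Word 1: "breath" → sorted: abehrt
Word 2: "raetbh" → sorted: abehrt
Same letters? abehrt == abehrt
Anagram = Yes


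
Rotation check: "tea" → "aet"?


Word: "tea", Candidate: "aet"
Method: check if candidate is substring of word+word
"teatea" contains "aet"? No
Is rotation = No


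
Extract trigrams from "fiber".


Word: "fiber" (length 5)
Number of trigrams = 5 - 3 + 1 = 3
  Position 0: "fib"
  Position 1: "ibe"
  Position 2: "ber"
Trigrams = "fib", "ibe", "ber"


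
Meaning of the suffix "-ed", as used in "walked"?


Suffix: -ed
Example: walked (walk + -ed)
Meaning = past tense


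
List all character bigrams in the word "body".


Word: "body" (length 4)
Number of bigrams = 4 - 2 + 1 = 3
  Position 0: "bo"
  Position 1: "od"
  Position 2: "dy"
Bigrams = "bo", "od", "dy"


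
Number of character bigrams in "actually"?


Word: "actually" (length 8)
Number of 2-grams = length - 2 + 1 = 8 - 2 + 1
= 7


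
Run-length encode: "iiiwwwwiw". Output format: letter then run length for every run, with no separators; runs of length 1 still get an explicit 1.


String: "iiiwwwwiw"
Scanning for consecutive runs:
  'i' x 3
  'w' x 4
  'i' x 1
  'w' x 1
RLE = "i3w4i1w1"


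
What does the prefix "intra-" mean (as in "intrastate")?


Prefix: intra-
Example: intrastate (intra- + state)
Meaning = within


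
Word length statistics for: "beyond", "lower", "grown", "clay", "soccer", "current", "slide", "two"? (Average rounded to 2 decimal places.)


Lengths: "beyond"=6, "lower"=5, "grown"=5, "clay"=4, "soccer"=6, "current"=7, "slide"=5, "two"=3
Sum = 41, Count = 8
Average = 41/8 = 5.13
= avg=5.13, min=3, max=7


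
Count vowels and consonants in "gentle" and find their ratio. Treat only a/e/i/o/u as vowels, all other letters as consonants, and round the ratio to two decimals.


Word: "gentle"
Vowels (a,e,i,o,u): 2
Consonants: 4
Ratio = 2/4
= 0.50


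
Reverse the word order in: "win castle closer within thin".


Original: "win castle closer within thin"
Words (1..n): win | castle | closer | within | thin
Reversed (n..1): thin | within | closer | castle | win
Result = "thin within closer castle win"


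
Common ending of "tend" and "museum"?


Word 1: "tend"
Word 2: "museum"
Comparing from end:
  Pos -1: 'd' != 'm' (stop)
LCS = "" (length 0)


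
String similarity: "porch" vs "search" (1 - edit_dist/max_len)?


Word 1: "porch" (length 5)
Word 2: "search" (length 6)
One optimal edit sequence:
  1. insert 's'  (+1)
  2. substitute 'p' -> 'e'  (+1)
  3. substitute 'o' -> 'a'  (+1)
  4. keep 'r'
  5. keep 'c'
  6. keep 'h'
Edit distance = 3
Max length = max(5, 6) = 6
Similarity = 1 - 3/6
= 0.5000


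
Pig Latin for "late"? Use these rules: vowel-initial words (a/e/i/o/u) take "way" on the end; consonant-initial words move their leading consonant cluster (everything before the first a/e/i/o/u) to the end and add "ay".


Word: "late"
Starts with consonant(s) → move to end, add 'ay'
Consonant cluster: "l"
Pig Latin = "atelay"


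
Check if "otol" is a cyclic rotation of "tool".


Word: "tool", Candidate: "otol"
Method: check if candidate is substring of word+word
"tooltool" contains "otol"? No
Is rotation = No


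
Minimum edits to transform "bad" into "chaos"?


Word 1: "bad" (length 3)
Word 2: "chaos" (length 5)
One optimal edit sequence (insert/delete/substitute each cost 1):
  1. insert 'c'  (+1)
  2. substitute 'b' -> 'h'  (+1)
  3. keep 'a'
  4. insert 'o'  (+1)
  5. substitute 'd' -> 's'  (+1)
Total edit operations: 4
Edit distance = 4


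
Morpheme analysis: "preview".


Word: "preview"
Morphemes: pre- + view
Each morpheme carries meaning
= 2 morphemes


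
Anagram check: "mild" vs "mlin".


Word 1: "mild" → sorted: dilm
Word 2: "mlin" → sorted: ilmn
Same letters? dilm != ilmn
Anagram = No


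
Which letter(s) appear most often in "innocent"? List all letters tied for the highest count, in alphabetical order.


Word: "innocent"
Letter counts:
  'c': 1
  'e': 1
  'i': 1
  'n': 3
  'o': 1
  't': 1
Maximum count = 3
Most frequent = 'n' (3 times each)


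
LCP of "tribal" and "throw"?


Word 1: "tribal"
Word 2: "throw"
Comparing from start:
  Pos 0: 't' == 't'
  Pos 1: 'r' != 'h' (stop)
LCP = "t" (length 1)


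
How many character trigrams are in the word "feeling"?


Word: "feeling" (length 7)
Number of 3-grams = length - 3 + 1 = 7 - 3 + 1
= 5


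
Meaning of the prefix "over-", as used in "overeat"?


Prefix: over-
As in: overeat -> over- + eat
Meaning = excessive


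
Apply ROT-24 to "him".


Word: "him"
Shift: 24
Each letter → (letter + shift) mod 26:
  'h' (7) + 24 = 5 → 'f'
  'i' (8) + 24 = 6 → 'g'
  'm' (12) + 24 = 10 → 'k'
Result = "fgk"


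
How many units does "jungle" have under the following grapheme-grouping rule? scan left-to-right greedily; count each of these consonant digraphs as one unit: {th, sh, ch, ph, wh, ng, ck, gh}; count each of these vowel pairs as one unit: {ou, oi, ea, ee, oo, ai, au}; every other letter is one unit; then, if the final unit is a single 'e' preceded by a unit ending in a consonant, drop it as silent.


Word: "jungle" (6 letters)
Left-to-right scan:
  [1] 'j' (letter)
  [2] 'u' (letter)
  [3] 'ng' (digraph)
  [4] 'l' (letter)
  [5] 'e' (letter)
Units from scan: 5
Final unit is 'e' after a consonant -> drop as silent (-1)
Sound units = 4 units


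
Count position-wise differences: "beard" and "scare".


Comparing character by character (same length = 5):
  Pos 0: 'b' vs 's' !=
  Pos 1: 'e' vs 'c' !=
  Pos 2: 'a' vs 'a' =
  Pos 3: 'r' vs 'r' =
  Pos 4: 'd' vs 'e' !=
Hamming distance = 3


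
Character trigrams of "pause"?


Word: "pause" (length 5)
Number of trigrams = 5 - 3 + 1 = 3
  Position 0: "pau"
  Position 1: "aus"
  Position 2: "use"
Trigrams = "pau", "aus", "use"


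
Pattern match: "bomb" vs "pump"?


Pattern of "bomb": [0, 1, 2, 0]
Pattern of "pump": [0, 1, 2, 0]
Patterns match
Same pattern = Yes


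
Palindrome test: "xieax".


Word: "xieax"
Reversed: "xaeix"
Forward == Backward? xieax != xaeix
Palindrome = No


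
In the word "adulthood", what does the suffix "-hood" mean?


Suffix: -hood
As in: adulthood -> adult + -hood
Meaning = state / condition


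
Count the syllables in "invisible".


Word: "invisible"
Syllable breakdown: in | vis | i | ble
Counting: 4 parts
= 4 syllables


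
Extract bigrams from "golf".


Word: "golf" (length 4)
Number of bigrams = 4 - 2 + 1 = 3
  Position 0: "go"
  Position 1: "ol"
  Position 2: "lf"
Bigrams = "go", "ol", "lf"


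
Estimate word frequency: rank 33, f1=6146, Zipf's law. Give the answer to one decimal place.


Zipf's law: f(r) = f(1) / r
f(1) = 6146
f(33) = 6146 / 33
= 186.2 occurrences


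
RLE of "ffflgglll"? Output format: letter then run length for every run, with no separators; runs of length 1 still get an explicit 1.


String: "ffflgglll"
Scanning for consecutive runs:
  'f' x 3
  'l' x 1
  'g' x 2
  'l' x 3
RLE = "f3l1g2l3"


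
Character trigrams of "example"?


Word: "example" (length 7)
Number of trigrams = 7 - 3 + 1 = 5
  Position 0: "exa"
  Position 1: "xam"
  Position 2: "amp"
  Position 3: "mpl"
  Position 4: "ple"
Trigrams = "exa", "xam", "amp", "mpl", "ple"


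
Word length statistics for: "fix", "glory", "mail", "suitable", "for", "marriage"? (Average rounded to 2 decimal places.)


Lengths: "fix"=3, "glory"=5, "mail"=4, "suitable"=8, "for"=3, "marriage"=8
Sum = 31, Count = 6
Average = 31/6 = 5.17
= avg=5.17, min=3, max=8


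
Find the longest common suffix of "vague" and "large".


Word 1: "vague"
Word 2: "large"
Comparing from end:
  Pos -1: 'e' == 'e'
  Pos -2: 'u' != 'g' (stop)
LCS = "e" (length 1)


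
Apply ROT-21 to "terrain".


Word: "terrain"
Shift: 21
Each letter → (letter + shift) mod 26:
  't' (19) + 21 = 14 → 'o'
  'e' (4) + 21 = 25 → 'z'
  'r' (17) + 21 = 12 → 'm'
  'r' (17) + 21 = 12 → 'm'
  'a' (0) + 21 = 21 → 'v'
  'i' (8) + 21 = 3 → 'd'
  'n' (13) + 21 = 8 → 'i'
Result = "ozmmvdi"


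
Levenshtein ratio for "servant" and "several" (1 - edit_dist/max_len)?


Word 1: "servant" (length 7)
Word 2: "several" (length 7)
One optimal edit sequence:
  1. keep 's'
  2. keep 'e'
  3. substitute 'r' -> 'v'  (+1)
  4. substitute 'v' -> 'e'  (+1)
  5. substitute 'a' -> 'r'  (+1)
  6. substitute 'n' -> 'a'  (+1)
  7. substitute 't' -> 'l'  (+1)
Edit distance = 5
Max length = max(7, 7) = 7
Similarity = 1 - 5/7
= 0.2857


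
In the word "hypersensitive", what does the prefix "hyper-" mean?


Prefix: hyper-
Example: hypersensitive (hyper- + sensitive)
Meaning = over / excessive


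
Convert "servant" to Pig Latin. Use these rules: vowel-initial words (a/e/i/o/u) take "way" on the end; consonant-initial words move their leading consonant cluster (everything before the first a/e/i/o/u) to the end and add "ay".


Word: "servant"
Starts with consonant(s) → move to end, add 'ay'
Consonant cluster: "s"
Pig Latin = "ervantsay"


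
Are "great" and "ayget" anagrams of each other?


Word 1: "great" → sorted: aegrt
Word 2: "ayget" → sorted: aegty
Same letters? aegrt != aegty
Anagram = No


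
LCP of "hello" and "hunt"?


Word 1: "hello"
Word 2: "hunt"
Comparing from start:
  Pos 0: 'h' == 'h'
  Pos 1: 'e' != 'u' (stop)
LCP = "h" (length 1)


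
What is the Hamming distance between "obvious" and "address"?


Comparing character by character (same length = 7):
  Pos 0: 'o' vs 'a' !=
  Pos 1: 'b' vs 'd' !=
  Pos 2: 'v' vs 'd' !=
  Pos 3: 'i' vs 'r' !=
  Pos 4: 'o' vs 'e' !=
  Pos 5: 'u' vs 's' !=
  Pos 6: 's' vs 's' =
Hamming distance = 6


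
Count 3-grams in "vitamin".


Word: "vitamin" (length 7)
Number of 3-grams = length - 3 + 1 = 7 - 3 + 1
= 5


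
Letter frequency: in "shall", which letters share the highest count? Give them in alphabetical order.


Word: "shall"
Letter counts:
  'a': 1
  'h': 1
  'l': 2
  's': 1
Maximum count = 2
Most frequent = 'l' (2 times each)


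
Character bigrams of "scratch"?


Word: "scratch" (length 7)
Number of bigrams = 7 - 2 + 1 = 6
  Position 0: "sc"
  Position 1: "cr"
  Position 2: "ra"
  Position 3: "at"
  Position 4: "tc"
  Position 5: "ch"
Bigrams = "sc", "cr", "ra", "at", "tc", "ch"


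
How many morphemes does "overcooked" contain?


Word: "overcooked"
Morphemes: over- | cook | -ed
Each morpheme carries meaning
= 3 morphemes


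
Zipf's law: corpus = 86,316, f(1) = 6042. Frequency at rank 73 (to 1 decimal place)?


Zipf's law: f(r) = f(1) / r
f(1) = 6042
f(73) = 6042 / 73
= 82.8 occurrences


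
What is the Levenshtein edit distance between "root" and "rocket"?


Word 1: "root" (length 4)
Word 2: "rocket" (length 6)
One optimal edit sequence (insert/delete/substitute each cost 1):
  1. keep 'r'
  2. keep 'o'
  3. insert 'c'  (+1)
  4. insert 'k'  (+1)
  5. substitute 'o' -> 'e'  (+1)
  6. keep 't'
Total edit operations: 3
Edit distance = 3


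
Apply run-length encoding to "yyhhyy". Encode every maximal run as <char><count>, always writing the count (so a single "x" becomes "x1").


String: "yyhhyy"
Scanning for consecutive runs:
  'y' x 2
  'h' x 2
  'y' x 2
RLE = "y2h2y2"


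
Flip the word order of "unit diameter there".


Original: "unit diameter there"
Words (1..n): unit | diameter | there
Reversed (n..1): there | diameter | unit
Result = "there diameter unit"


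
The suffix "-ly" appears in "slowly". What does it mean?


Suffix: -ly
Example: slowly (slow + -ly)
Meaning = in a manner


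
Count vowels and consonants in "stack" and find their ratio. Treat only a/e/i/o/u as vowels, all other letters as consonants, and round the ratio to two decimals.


Word: "stack"
Vowels (a,e,i,o,u): 1
Consonants: 4
Ratio = 1/4
= 0.25


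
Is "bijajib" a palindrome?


Word: "bijajib"
Reversed: "bijajib"
Forward == Backward? bijajib == bijajib
Palindrome = Yes


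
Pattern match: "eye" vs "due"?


Pattern of "eye": [0, 1, 0]
Pattern of "due": [0, 1, 2]
Patterns do not match
Same pattern = No


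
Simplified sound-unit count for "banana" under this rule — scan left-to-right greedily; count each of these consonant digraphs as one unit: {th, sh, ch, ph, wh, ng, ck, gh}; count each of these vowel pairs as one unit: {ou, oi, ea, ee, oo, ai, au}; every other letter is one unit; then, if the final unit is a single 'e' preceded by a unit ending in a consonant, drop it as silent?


Word: "banana" (6 letters)
Left-to-right scan:
  [1] 'b' (letter)
  [2] 'a' (letter)
  [3] 'n' (letter)
  [4] 'a' (letter)
  [5] 'n' (letter)
  [6] 'a' (letter)
Units from scan: 6
Sound units = 6 units


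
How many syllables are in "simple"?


Word: "simple"
Syllable breakdown: sim-ple
Counting: 2 parts
= 2 syllables


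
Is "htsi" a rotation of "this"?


Word: "this", Candidate: "htsi"
Method: check if candidate is substring of word+word
"thisthis" contains "htsi"? No
Is rotation = No


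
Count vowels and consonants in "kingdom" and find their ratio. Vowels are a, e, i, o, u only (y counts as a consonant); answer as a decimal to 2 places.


Word: "kingdom"
Vowels (a,e,i,o,u): 2
Consonants: 5
Ratio = 2/5
= 0.40


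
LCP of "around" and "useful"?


Word 1: "around"
Word 2: "useful"
Comparing from start:
  Pos 0: 'a' != 'u' (stop)
LCP = "" (length 0)


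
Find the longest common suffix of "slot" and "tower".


Word 1: "slot"
Word 2: "tower"
Comparing from end:
  Pos -1: 't' != 'r' (stop)
LCS = "" (length 0)


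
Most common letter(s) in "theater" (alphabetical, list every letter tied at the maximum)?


Word: "theater"
Letter counts:
  'a': 1
  'e': 2
  'h': 1
  'r': 1
  't': 2
Maximum count = 2
Most frequent = 'e', 't' (2 times each)


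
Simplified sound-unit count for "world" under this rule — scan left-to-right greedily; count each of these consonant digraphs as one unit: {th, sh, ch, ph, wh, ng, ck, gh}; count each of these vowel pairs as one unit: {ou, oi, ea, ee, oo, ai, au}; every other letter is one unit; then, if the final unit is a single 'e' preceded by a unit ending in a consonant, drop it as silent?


Word: "world" (5 letters)
Left-to-right scan:
  [1] 'w' (letter)
  [2] 'o' (letter)
  [3] 'r' (letter)
  [4] 'l' (letter)
  [5] 'd' (letter)
Units from scan: 5
Sound units = 5 units


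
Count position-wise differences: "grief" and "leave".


Comparing character by character (same length = 5):
  Pos 0: 'g' vs 'l' !=
  Pos 1: 'r' vs 'e' !=
  Pos 2: 'i' vs 'a' !=
  Pos 3: 'e' vs 'v' !=
  Pos 4: 'f' vs 'e' !=
Hamming distance = 5


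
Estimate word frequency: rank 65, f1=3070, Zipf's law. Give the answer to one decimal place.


Zipf's law: f(r) = f(1) / r
f(1) = 3070
f(65) = 3070 / 65
= 47.2 occurrences


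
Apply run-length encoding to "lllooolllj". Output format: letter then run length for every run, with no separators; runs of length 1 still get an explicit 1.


String: "lllooolllj"
Scanning for consecutive runs:
  'l' x 3
  'o' x 3
  'l' x 3
  'j' x 1
RLE = "l3o3l3j1"


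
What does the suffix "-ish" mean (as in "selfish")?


Suffix: -ish
Example: selfish = self + -ish
Meaning = somewhat / having the qualities of


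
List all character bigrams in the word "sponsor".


Word: "sponsor" (length 7)
Number of bigrams = 7 - 2 + 1 = 6
  Position 0: "sp"
  Position 1: "po"
  Position 2: "on"
  Position 3: "ns"
  Position 4: "so"
  Position 5: "or"
Bigrams = "sp", "po", "on", "ns", "so", "or"


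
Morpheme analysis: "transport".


Word: "transport"
Morphemes: trans- + port
Each morpheme carries meaning
= 2 morphemes


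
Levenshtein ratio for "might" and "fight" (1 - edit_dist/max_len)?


Word 1: "might" (length 5)
Word 2: "fight" (length 5)
One optimal edit sequence:
  1. substitute 'm' -> 'f'  (+1)
  2. keep 'i'
  3. keep 'g'
  4. keep 'h'
  5. keep 't'
Edit distance = 1
Max length = max(5, 5) = 5
Similarity = 1 - 1/5
= 0.8000


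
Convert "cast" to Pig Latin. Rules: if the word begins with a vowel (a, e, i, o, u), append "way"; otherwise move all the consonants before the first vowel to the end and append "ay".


Word: "cast"
Starts with consonant(s) → move to end, add 'ay'
Consonant cluster: "c"
Pig Latin = "astcay"


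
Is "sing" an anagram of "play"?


Word 1: "play" → sorted: alpy
Word 2: "sing" → sorted: gins
Same letters? alpy != gins
Anagram = No


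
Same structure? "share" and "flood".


Pattern of "share": [0, 1, 2, 3, 4]
Pattern of "flood": [0, 1, 2, 2, 3]
Patterns do not match
Same pattern = No


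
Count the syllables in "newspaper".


Word: "newspaper"
Syllable breakdown: news · pa · per
Counting: 3 parts
= 3 syllables


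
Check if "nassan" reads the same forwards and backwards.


Word: "nassan"
Reversed: "nassan"
Forward == Backward? nassan == nassan
Palindrome = Yes


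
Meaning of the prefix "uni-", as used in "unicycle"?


Prefix: uni-
Example: unicycle (uni- + cycle)
Meaning = one


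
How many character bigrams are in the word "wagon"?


Word: "wagon" (length 5)
Number of 2-grams = length - 2 + 1 = 5 - 2 + 1
= 4


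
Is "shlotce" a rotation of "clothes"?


Word: "clothes", Candidate: "shlotce"
Method: check if candidate is substring of word+word
"clothesclothes" contains "shlotce"? No
Is rotation = No


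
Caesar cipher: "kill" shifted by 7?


Word: "kill"
Shift: 7
Each letter → (letter + shift) mod 26:
  'k' (10) + 7 = 17 → 'r'
  'i' (8) + 7 = 15 → 'p'
  'l' (11) + 7 = 18 → 's'
  'l' (11) + 7 = 18 → 's'
Result = "rpss"


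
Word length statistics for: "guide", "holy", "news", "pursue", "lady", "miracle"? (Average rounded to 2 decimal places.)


Lengths: "guide"=5, "holy"=4, "news"=4, "pursue"=6, "lady"=4, "miracle"=7
Sum = 30, Count = 6
Average = 30/6 = 5.00
= avg=5.00, min=4, max=7


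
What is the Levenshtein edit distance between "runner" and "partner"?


Word 1: "runner" (length 6)
Word 2: "partner" (length 7)
One optimal edit sequence (insert/delete/substitute each cost 1):
  1. insert 'p'  (+1)
  2. substitute 'r' -> 'a'  (+1)
  3. substitute 'u' -> 'r'  (+1)
  4. substitute 'n' -> 't'  (+1)
  5. keep 'n'
  6. keep 'e'
  7. keep 'r'
Total edit operations: 4
Edit distance = 4


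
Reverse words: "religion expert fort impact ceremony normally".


Original: "religion expert fort impact ceremony normally"
Words (1..n): religion | expert | fort | impact | ceremony | normally
Reversed (n..1): normally | ceremony | impact | fort | expert | religion
Result = "normally ceremony impact fort expert religion"


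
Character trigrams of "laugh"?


Word: "laugh" (length 5)
Number of trigrams = 5 - 3 + 1 = 3
  Position 0: "lau"
  Position 1: "aug"
  Position 2: "ugh"
Trigrams = "lau", "aug", "ugh"


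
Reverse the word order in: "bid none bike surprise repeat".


Original: "bid none bike surprise repeat"
Words (1..n): bid | none | bike | surprise | repeat
Reversed (n..1): repeat | surprise | bike | none | bid
Result = "repeat surprise bike none bid"


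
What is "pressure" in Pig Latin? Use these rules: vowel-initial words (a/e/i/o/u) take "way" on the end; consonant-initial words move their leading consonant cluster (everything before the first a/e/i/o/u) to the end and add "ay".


Word: "pressure"
Starts with consonant(s) → move to end, add 'ay'
Consonant cluster: "pr"
Pig Latin = "essurepray"


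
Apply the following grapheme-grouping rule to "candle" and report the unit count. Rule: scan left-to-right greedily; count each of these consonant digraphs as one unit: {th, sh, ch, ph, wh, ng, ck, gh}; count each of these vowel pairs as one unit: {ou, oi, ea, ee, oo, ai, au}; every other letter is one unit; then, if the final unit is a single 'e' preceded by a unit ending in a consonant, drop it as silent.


Word: "candle" (6 letters)
Left-to-right scan:
  (1) 'c' (letter)
  (2) 'a' (letter)
  (3) 'n' (letter)
  (4) 'd' (letter)
  (5) 'l' (letter)
  (6) 'e' (letter)
Units from scan: 6
Final unit is 'e' after a consonant -> drop as silent (-1)
Sound units = 5 units


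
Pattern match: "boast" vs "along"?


Pattern of "boast": [0, 1, 2, 3, 4]
Pattern of "along": [0, 1, 2, 3, 4]
Patterns match
Same pattern = Yes


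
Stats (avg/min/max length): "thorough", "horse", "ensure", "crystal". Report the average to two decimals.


Lengths: "thorough"=8, "horse"=5, "ensure"=6, "crystal"=7
Sum = 26, Count = 4
Average = 26/4 = 6.50
= avg=6.50, min=5, max=8


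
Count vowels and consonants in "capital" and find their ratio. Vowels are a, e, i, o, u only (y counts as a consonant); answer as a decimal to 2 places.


Word: "capital"
Vowels (a,e,i,o,u): 3
Consonants: 4
Ratio = 3/4
= 0.75


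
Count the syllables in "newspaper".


Word: "newspaper"
Syllable breakdown: news | pa | per
Counting: 3 parts
= 3 syllables


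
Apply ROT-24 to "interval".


Word: "interval"
Shift: 24
Each letter → (letter + shift) mod 26:
  'i' (8) + 24 = 6 → 'g'
  'n' (13) + 24 = 11 → 'l'
  't' (19) + 24 = 17 → 'r'
  'e' (4) + 24 = 2 → 'c'
  'r' (17) + 24 = 15 → 'p'
  'v' (21) + 24 = 19 → 't'
  'a' (0) + 24 = 24 → 'y'
  'l' (11) + 24 = 9 → 'j'
Result = "glrcptyj"


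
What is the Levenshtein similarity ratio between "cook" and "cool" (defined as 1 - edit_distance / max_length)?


Word 1: "cook" (length 4)
Word 2: "cool" (length 4)
One optimal edit sequence:
  1. keep 'c'
  2. keep 'o'
  3. keep 'o'
  4. substitute 'k' -> 'l'  (+1)
Edit distance = 1
Max length = max(4, 4) = 4
Similarity = 1 - 1/4
= 0.7500


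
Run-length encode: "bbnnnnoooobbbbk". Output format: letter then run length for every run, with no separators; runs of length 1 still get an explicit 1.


String: "bbnnnnoooobbbbk"
Scanning for consecutive runs:
  'b' x 2
  'n' x 4
  'o' x 4
  'b' x 4
  'k' x 1
RLE = "b2n4o4b4k1"


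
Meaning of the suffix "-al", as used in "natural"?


Suffix: -al
Example: natural = nature + -al, with a spelling change
Meaning = relating to


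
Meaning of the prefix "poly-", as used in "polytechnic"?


Prefix: poly-
Example: polytechnic = poly- + technic
Meaning = many


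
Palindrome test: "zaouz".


Word: "zaouz"
Reversed: "zuoaz"
Forward == Backward? zaouz != zuoaz
Palindrome = No


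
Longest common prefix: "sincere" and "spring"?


Word 1: "sincere"
Word 2: "spring"
Comparing from start:
  Pos 0: 's' == 's'
  Pos 1: 'i' != 'p' (stop)
LCP = "s" (length 1)


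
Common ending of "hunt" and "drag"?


Word 1: "hunt"
Word 2: "drag"
Comparing from end:
  Pos -1: 't' != 'g' (stop)
LCS = "" (length 0)


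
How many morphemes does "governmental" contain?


Word: "governmental"
Morphemes: govern | -ment | -al
Each morpheme carries meaning
= 3 morphemes


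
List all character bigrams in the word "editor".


Word: "editor" (length 6)
Number of bigrams = 6 - 2 + 1 = 5
  Position 0: "ed"
  Position 1: "di"
  Position 2: "it"
  Position 3: "to"
  Position 4: "or"
Bigrams = "ed", "di", "it", "to", "or"


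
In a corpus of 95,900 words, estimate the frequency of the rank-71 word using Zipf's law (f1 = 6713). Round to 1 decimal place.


Zipf's law: f(r) = f(1) / r
f(1) = 6713
f(71) = 6713 / 71
= 94.5 occurrences


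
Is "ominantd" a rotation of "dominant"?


Word: "dominant", Candidate: "ominantd"
Method: check if candidate is substring of word+word
"dominantdominant" contains "ominantd"? Yes
Is rotation = Yes


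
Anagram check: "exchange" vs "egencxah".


Word 1: "exchange" → sorted: aceeghnx
Word 2: "egencxah" → sorted: aceeghnx
Same letters? aceeghnx == aceeghnx
Anagram = Yes


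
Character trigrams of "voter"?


Word: "voter" (length 5)
Number of trigrams = 5 - 3 + 1 = 3
  Position 0: "vot"
  Position 1: "ote"
  Position 2: "ter"
Trigrams = "vot", "ote", "ter"


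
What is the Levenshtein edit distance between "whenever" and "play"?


Word 1: "whenever" (length 8)
Word 2: "play" (length 4)
One optimal edit sequence (insert/delete/substitute each cost 1):
  1. delete 'w'  (+1)
  2. delete 'h'  (+1)
  3. delete 'e'  (+1)
  4. delete 'n'  (+1)
  5. substitute 'e' -> 'p'  (+1)
  6. substitute 'v' -> 'l'  (+1)
  7. substitute 'e' -> 'a'  (+1)
  8. substitute 'r' -> 'y'  (+1)
Total edit operations: 8
Edit distance = 8


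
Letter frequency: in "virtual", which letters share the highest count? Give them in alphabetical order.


Word: "virtual"
Letter counts:
  'a': 1
  'i': 1
  'l': 1
  'r': 1
  't': 1
  'u': 1
  'v': 1
Maximum count = 1
Most frequent = 'a', 'i', 'l', 'r', 't', 'u', 'v' (1 time each)


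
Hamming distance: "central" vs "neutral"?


Comparing character by character (same length = 7):
  Pos 0: 'c' vs 'n' !=
  Pos 1: 'e' vs 'e' =
  Pos 2: 'n' vs 'u' !=
  Pos 3: 't' vs 't' =
  Pos 4: 'r' vs 'r' =
  Pos 5: 'a' vs 'a' =
  Pos 6: 'l' vs 'l' =
Hamming distance = 2


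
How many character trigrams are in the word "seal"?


Word: "seal" (length 4)
Number of 3-grams = length - 3 + 1 = 4 - 3 + 1
= 2


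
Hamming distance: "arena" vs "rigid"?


Comparing character by character (same length = 5):
  Pos 0: 'a' vs 'r' !=
  Pos 1: 'r' vs 'i' !=
  Pos 2: 'e' vs 'g' !=
  Pos 3: 'n' vs 'i' !=
  Pos 4: 'a' vs 'd' !=
Hamming distance = 5


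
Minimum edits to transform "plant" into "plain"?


Word 1: "plant" (length 5)
Word 2: "plain" (length 5)
One optimal edit sequence (insert/delete/substitute each cost 1):
  1. keep 'p'
  2. keep 'l'
  3. keep 'a'
  4. substitute 'n' -> 'i'  (+1)
  5. substitute 't' -> 'n'  (+1)
Total edit operations: 2
Edit distance = 2


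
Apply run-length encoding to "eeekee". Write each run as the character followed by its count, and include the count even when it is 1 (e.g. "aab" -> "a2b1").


String: "eeekee"
Scanning for consecutive runs:
  'e' x 3
  'k' x 1
  'e' x 2
RLE = "e3k1e2"


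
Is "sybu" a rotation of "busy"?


Word: "busy", Candidate: "sybu"
Method: check if candidate is substring of word+word
"busybusy" contains "sybu"? Yes
Is rotation = Yes


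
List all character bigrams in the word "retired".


Word: "retired" (length 7)
Number of bigrams = 7 - 2 + 1 = 6
  Position 0: "re"
  Position 1: "et"
  Position 2: "ti"
  Position 3: "ir"
  Position 4: "re"
  Position 5: "ed"
Bigrams = "re", "et", "ti", "ir", "re", "ed"


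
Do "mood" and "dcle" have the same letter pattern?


Pattern of "mood": [0, 1, 1, 2]
Pattern of "dcle": [0, 1, 2, 3]
Patterns do not match
Same pattern = No


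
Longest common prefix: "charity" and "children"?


Word 1: "charity"
Word 2: "children"
Comparing from start:
  Pos 0: 'c' == 'c'
  Pos 1: 'h' == 'h'
  Pos 2: 'a' != 'i' (stop)
LCP = "ch" (length 2)


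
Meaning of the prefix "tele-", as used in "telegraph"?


Prefix: tele-
Example: telegraph (tele- + graph)
Meaning = distant


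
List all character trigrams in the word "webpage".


Word: "webpage" (length 7)
Number of trigrams = 7 - 3 + 1 = 5
  Position 0: "web"
  Position 1: "ebp"
  Position 2: "bpa"
  Position 3: "pag"
  Position 4: "age"
Trigrams = "web", "ebp", "bpa", "pag", "age"


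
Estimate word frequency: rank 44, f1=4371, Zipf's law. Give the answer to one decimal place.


Zipf's law: f(r) = f(1) / r
f(1) = 4371
f(44) = 4371 / 44
= 99.3 occurrences


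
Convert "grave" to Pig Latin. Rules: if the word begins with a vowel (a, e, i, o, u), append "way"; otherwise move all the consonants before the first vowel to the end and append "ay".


Word: "grave"
Starts with consonant(s) → move to end, add 'ay'
Consonant cluster: "gr"
Pig Latin = "avegray"


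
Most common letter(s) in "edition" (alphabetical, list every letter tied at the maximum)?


Word: "edition"
Letter counts:
  'd': 1
  'e': 1
  'i': 2
  'n': 1
  'o': 1
  't': 1
Maximum count = 2
Most frequent = 'i' (2 times each)


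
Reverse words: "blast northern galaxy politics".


Original: "blast northern galaxy politics"
Words (1..n): blast | northern | galaxy | politics
Reversed (n..1): politics | galaxy | northern | blast
Result = "politics galaxy northern blast"


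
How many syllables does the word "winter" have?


Word: "winter"
Syllable breakdown: win · ter
Counting: 2 parts
= 2 syllables


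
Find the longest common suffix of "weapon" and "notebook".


Word 1: "weapon"
Word 2: "notebook"
Comparing from end:
  Pos -1: 'n' != 'k' (stop)
LCS = "" (length 0)


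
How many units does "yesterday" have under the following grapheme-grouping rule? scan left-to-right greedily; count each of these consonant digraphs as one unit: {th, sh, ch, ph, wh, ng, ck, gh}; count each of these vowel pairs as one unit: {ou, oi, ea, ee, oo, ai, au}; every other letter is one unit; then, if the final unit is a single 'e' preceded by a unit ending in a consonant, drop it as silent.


Word: "yesterday" (9 letters)
Left-to-right scan:
  [1] 'y' (letter)
  [2] 'e' (letter)
  [3] 's' (letter)
  [4] 't' (letter)
  [5] 'e' (letter)
  [6] 'r' (letter)
  [7] 'd' (letter)
  [8] 'a' (letter)
  [9] 'y' (letter)
Units from scan: 9
Sound units = 9 units


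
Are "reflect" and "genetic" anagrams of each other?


Word 1: "reflect" → sorted: ceeflrt
Word 2: "genetic" → sorted: ceegint
Same letters? ceeflrt != ceegint
Anagram = No


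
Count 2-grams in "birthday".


Word: "birthday" (length 8)
Number of 2-grams = length - 2 + 1 = 8 - 2 + 1
= 7


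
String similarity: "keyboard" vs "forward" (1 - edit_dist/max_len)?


Word 1: "keyboard" (length 8)
Word 2: "forward" (length 7)
One optimal edit sequence:
  1. delete 'k'  (+1)
  2. substitute 'e' -> 'f'  (+1)
  3. substitute 'y' -> 'o'  (+1)
  4. substitute 'b' -> 'r'  (+1)
  5. substitute 'o' -> 'w'  (+1)
  6. keep 'a'
  7. keep 'r'
  8. keep 'd'
Edit distance = 5
Max length = max(8, 7) = 8
Similarity = 1 - 5/8
= 0.3750


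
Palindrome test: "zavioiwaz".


Word: "zavioiwaz"
Reversed: "zawioivaz"
Forward == Backward? zavioiwaz != zawioivaz
Palindrome = No


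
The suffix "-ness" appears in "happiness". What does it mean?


Suffix: -ness
As in: happiness -> happy + -ness, with a spelling change
Meaning = state of being


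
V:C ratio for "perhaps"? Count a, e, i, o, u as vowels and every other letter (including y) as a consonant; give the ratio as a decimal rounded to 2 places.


Word: "perhaps"
Vowels (a,e,i,o,u): 2
Consonants: 5
Ratio = 2/5
= 0.40


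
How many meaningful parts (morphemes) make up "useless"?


Word: "useless"
Morphemes: use | -less
Each morpheme carries meaning
= 2 morphemes


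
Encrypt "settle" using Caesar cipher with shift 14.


Word: "settle"
Shift: 14
Each letter → (letter + shift) mod 26:
  's' (18) + 14 = 6 → 'g'
  'e' (4) + 14 = 18 → 's'
  't' (19) + 14 = 7 → 'h'
  't' (19) + 14 = 7 → 'h'
  'l' (11) + 14 = 25 → 'z'
  'e' (4) + 14 = 18 → 's'
Result = "gshhzs"


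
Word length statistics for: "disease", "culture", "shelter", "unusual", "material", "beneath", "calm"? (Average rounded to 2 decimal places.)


Lengths: "disease"=7, "culture"=7, "shelter"=7, "unusual"=7, "material"=8, "beneath"=7, "calm"=4
Sum = 47, Count = 7
Average = 47/7 = 6.71
= avg=6.71, min=4, max=8
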